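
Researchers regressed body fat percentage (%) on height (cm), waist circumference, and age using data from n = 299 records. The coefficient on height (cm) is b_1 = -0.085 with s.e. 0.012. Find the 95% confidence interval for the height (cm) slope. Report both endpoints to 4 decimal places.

df = n − k − 1 = 299 − 3 − 1 = 295.
t* = t_{0.025, 295} = 1.968038.
Margin = t* × SE = 1.968038 × 0.012 = 0.023616.
CI: -0.085 ± 0.023616 → (-0.1086, -0.0614).
With 95% confidence, each one-unit increase in height (cm) is associated with a change of between -0.1086 and -0.0614 % in body fat percentage, holding the other predictors fixed.

(-0.1086, -0.0614)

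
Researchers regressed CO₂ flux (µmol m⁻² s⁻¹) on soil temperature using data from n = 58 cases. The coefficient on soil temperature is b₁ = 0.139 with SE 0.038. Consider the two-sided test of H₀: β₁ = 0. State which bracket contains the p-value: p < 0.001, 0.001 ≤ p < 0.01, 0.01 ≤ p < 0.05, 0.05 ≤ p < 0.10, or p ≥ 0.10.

t = 0.139 / 0.038 = 3.658.
df = n − 2 = 58 − 2 = 56.
Two-sided p = 2·P(T_{56} > |t|) ≈ 0.0006.
So p < 0.001.

p < 0.001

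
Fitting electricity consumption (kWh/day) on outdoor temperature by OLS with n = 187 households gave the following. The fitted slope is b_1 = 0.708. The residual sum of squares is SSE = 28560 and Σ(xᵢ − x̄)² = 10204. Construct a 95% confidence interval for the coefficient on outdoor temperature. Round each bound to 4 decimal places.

(0.4653, 0.9507)

MSE = SSE/(n − 2) = 28560/185 = 154.378.
SE(b_1) = √(MSE/Sₓₓ) = √(154.378/10204) = 0.123001.
df = n − 2 = 185.
t* = t_{0.025, 185} = 1.97287.
Margin = t* × SE = 1.97287 × 0.123001 = 0.242665.
CI: 0.708 ± 0.242665 → (0.4653, 0.9507).
With 95% confidence, each one-unit increase in outdoor temperature is associated with a change of between 0.4653 and 0.9507 kWh/day in electricity consumption.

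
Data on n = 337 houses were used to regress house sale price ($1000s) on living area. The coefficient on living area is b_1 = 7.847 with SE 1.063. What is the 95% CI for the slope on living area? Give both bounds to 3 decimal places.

(5.756, 9.938)

df = n − 2 = 337 − 2 = 335.
t* = t_{0.025, 335} = 1.967071.
Margin = t* × SE = 1.967071 × 1.063 = 2.09100.
CI: 7.847 ± 2.09100 → (5.756, 9.938).
With 95% confidence, each one-unit increase in living area is associated with a change of between 5.756 and 9.938 $1000s in house sale price.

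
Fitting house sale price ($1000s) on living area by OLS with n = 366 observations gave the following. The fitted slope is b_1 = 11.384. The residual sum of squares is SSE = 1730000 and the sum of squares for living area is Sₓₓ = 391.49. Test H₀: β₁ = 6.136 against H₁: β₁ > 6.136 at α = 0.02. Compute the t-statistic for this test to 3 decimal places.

t = 1.506

MSE = SSE/(n − 2) = 1730000/364 = 4752.75.
SE(b_1) = √(MSE/Sₓₓ) = √(4752.75/391.49) = 3.48427.
t = (11.384 − 6.136) / 3.48427 = 1.506.
df = n − 2 = 364.
One-sided p ≈ 0.0664, which is ≥ 0.02, so fail to reject H₀.
The data do not give significant evidence that the true slope on living area exceeds 6.136 $1000s per unit.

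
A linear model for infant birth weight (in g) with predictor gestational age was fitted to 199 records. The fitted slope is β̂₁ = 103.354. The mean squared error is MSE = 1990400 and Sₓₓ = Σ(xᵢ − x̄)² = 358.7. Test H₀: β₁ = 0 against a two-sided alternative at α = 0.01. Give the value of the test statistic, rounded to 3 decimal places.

t = 1.387

SE(β̂₁) = √(MSE/Sₓₓ) = √(1.9904e+06/358.7) = 74.4911.
t = 103.354 / 74.4911 = 1.387.
df = n − 2 = 197.
Two-sided p ≈ 0.1669, which is ≥ 0.01, so fail to reject H₀.
The data do not give significant evidence of an association between gestational age and infant birth weight.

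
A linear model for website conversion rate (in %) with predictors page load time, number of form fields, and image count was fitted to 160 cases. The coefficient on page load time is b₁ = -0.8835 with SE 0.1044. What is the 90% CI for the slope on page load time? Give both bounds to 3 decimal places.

df = n − k − 1 = 160 − 3 − 1 = 156.
t* = t_{0.05, 156} = 1.65468.
Margin = t* × SE = 1.65468 × 0.1044 = 0.17275.
CI: -0.8835 ± 0.17275 → (-1.056, -0.711).
With 90% confidence, each one-unit increase in page load time is associated with a change of between -1.056 and -0.711 % in website conversion rate, holding the other predictors fixed.

(-1.056, -0.711)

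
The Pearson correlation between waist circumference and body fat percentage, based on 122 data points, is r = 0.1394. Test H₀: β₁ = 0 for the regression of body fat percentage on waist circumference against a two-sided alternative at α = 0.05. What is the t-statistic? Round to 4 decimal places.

t = r·√(n − 2)/√(1 − r²) = 0.1394·√120/√0.980568 = 1.5421.
df = n − 2 = 120.
Two-sided p ≈ 0.1257, which is ≥ 0.05, so fail to reject H₀.
The data do not give significant evidence of a linear association between waist circumference and body fat percentage.

t = 1.5421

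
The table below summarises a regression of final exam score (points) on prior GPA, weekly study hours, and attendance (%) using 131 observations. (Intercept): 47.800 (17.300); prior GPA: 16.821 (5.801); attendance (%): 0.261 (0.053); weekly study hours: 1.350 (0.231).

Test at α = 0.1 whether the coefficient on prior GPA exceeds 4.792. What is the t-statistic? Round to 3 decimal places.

Read off: b = 16.821, SE = 5.801 for prior GPA.
H₀: β₁ = 4.792 vs H₁: β₁ > 4.792.
t = (16.821 − 4.792) / 5.801 = 2.074.
df = n − k − 1 = 131 − 3 − 1 = 127.
One-sided p ≈ 0.0201, which is < 0.1, so reject H₀.
There is evidence that the true slope on prior GPA exceeds 4.792 points per unit, holding the other predictors fixed.

t = 2.074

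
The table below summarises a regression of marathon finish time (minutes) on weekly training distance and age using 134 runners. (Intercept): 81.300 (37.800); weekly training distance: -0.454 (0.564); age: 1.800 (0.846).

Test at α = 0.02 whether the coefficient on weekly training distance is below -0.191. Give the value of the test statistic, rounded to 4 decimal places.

t = -0.4663

Read off: b = -0.454, SE = 0.564 for weekly training distance.
H₀: β₁ = -0.191 vs H₁: β₁ < -0.191.
t = (-0.454 − (-0.191)) / 0.564 = -0.4663.
df = n − k − 1 = 134 − 2 − 1 = 131.
One-sided p ≈ 0.3209, which is ≥ 0.02, so fail to reject H₀.
The data do not give significant evidence that the true slope on weekly training distance is below -0.191 minutes per unit, holding the other predictors fixed.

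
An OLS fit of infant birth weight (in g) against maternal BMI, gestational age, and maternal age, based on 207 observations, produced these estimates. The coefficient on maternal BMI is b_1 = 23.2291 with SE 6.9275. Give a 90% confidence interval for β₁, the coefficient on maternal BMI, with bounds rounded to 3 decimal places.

df = n − k − 1 = 207 − 3 − 1 = 203.
t* = t_{0.05, 203} = 1.652394.
Margin = t* × SE = 1.652394 × 6.9275 = 11.44696.
CI: 23.2291 ± 11.44696 → (11.782, 34.676).
With 90% confidence, each one-unit increase in maternal BMI is associated with a change of between 11.782 and 34.676 g in infant birth weight, holding the other predictors fixed.

(11.782, 34.676)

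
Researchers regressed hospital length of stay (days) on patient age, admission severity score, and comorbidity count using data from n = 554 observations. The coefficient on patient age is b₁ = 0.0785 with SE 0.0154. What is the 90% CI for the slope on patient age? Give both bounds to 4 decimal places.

(0.0531, 0.1039)

df = n − k − 1 = 554 − 3 − 1 = 550.
t* = t_{0.05, 550} = 1.647629.
Margin = t* × SE = 1.647629 × 0.0154 = 0.025373.
CI: 0.0785 ± 0.025373 → (0.0531, 0.1039).
With 90% confidence, each one-unit increase in patient age is associated with a change of between 0.0531 and 0.1039 days in hospital length of stay, holding the other predictors fixed.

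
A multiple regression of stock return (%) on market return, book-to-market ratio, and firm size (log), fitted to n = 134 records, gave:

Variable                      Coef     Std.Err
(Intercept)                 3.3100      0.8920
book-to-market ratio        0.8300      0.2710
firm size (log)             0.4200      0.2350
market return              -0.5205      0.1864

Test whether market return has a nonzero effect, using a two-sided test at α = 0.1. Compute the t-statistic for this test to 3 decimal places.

t = -2.792

Read off: b = -0.5205, SE = 0.1864 for market return.
H₀: β₁ = 0 vs H₁: β₁ ≠ 0.
t = -0.5205 / 0.1864 = -2.792.
df = n − k − 1 = 134 − 3 − 1 = 130.
Two-sided p ≈ 0.0060, which is < 0.1, so reject H₀.
There is evidence that market return is associated with stock return, holding the other predictors fixed.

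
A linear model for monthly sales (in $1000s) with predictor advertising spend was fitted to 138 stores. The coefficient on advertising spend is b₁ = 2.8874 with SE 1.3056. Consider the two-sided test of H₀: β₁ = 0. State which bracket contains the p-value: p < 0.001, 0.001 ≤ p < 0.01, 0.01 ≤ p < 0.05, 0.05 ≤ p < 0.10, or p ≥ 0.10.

t = 2.8874 / 1.3056 = 2.212.
df = n − 2 = 138 − 2 = 136.
Two-sided p = 2·P(T_{136} > |t|) ≈ 0.0287.
So 0.01 ≤ p < 0.05.

0.01 ≤ p < 0.05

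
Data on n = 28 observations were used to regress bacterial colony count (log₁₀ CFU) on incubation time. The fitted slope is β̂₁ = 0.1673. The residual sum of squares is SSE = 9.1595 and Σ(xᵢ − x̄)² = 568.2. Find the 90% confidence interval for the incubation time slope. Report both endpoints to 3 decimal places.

(0.125, 0.210)

MSE = SSE/(n − 2) = 9.1595/26 = 0.352288.
SE(β̂₁) = √(MSE/Sₓₓ) = √(0.352288/568.2) = 0.0249.
df = n − 2 = 26.
t* = t_{0.05, 26} = 1.705618.
Margin = t* × SE = 1.705618 × 0.0249 = 0.04247.
CI: 0.1673 ± 0.04247 → (0.125, 0.210).
With 90% confidence, each one-unit increase in incubation time is associated with a change of between 0.125 and 0.210 log₁₀ CFU in bacterial colony count.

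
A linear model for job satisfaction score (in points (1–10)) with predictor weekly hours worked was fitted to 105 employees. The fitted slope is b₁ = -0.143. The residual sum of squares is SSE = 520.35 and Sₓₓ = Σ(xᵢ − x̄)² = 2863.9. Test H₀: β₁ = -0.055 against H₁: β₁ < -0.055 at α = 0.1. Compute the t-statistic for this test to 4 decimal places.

MSE = SSE/(n − 2) = 520.35/103 = 5.05194.
SE(b₁) = √(MSE/Sₓₓ) = √(5.05194/2863.9) = 0.0420001.
t = (-0.143 − (-0.055)) / 0.0420001 = -2.0952.
df = n − 2 = 103.
One-sided p ≈ 0.0193, which is < 0.1, so reject H₀.
There is evidence that the true slope on weekly hours worked is below -0.055 points (1–10) per unit.

t = -2.0952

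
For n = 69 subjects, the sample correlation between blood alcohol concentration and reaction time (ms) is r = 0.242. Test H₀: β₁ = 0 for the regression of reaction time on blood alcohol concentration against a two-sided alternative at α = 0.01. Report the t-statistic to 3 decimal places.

t = 2.042

t = r·√(n − 2)/√(1 − r²) = 0.242·√67/√0.941436 = 2.042.
df = n − 2 = 67.
Two-sided p ≈ 0.0451, which is ≥ 0.01, so fail to reject H₀.
The data do not give significant evidence of a linear association between blood alcohol concentration and reaction time.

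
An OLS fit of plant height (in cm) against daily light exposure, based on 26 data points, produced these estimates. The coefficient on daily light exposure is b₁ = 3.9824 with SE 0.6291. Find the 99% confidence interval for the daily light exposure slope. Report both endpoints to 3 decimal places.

df = n − 2 = 26 − 2 = 24.
t* = t_{0.005, 24} = 2.79694.
Margin = t* × SE = 2.79694 × 0.6291 = 1.75955.
CI: 3.9824 ± 1.75955 → (2.223, 5.742).
With 99% confidence, each one-unit increase in daily light exposure is associated with a change of between 2.223 and 5.742 cm in plant height.

(2.223, 5.742)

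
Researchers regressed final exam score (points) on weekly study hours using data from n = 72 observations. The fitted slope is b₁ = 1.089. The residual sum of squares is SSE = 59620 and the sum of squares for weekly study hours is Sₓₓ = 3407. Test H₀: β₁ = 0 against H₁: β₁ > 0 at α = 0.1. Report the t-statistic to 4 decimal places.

t = 2.1780

MSE = SSE/(n − 2) = 59620/70 = 851.714.
SE(b₁) = √(MSE/Sₓₓ) = √(851.714/3407) = 0.49999.
t = 1.089 / 0.49999 = 2.1780.
df = n − 2 = 70.
One-sided p ≈ 0.0164, which is < 0.1, so reject H₀.
There is evidence that the true slope on weekly study hours is positive.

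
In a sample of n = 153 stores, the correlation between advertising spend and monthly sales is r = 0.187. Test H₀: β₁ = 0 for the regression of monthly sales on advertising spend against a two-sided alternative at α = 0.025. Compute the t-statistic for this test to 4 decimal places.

t = 2.3392

t = r·√(n − 2)/√(1 − r²) = 0.187·√151/√0.965031 = 2.3392.
df = n − 2 = 151.
Two-sided p ≈ 0.0206, which is < 0.025, so reject H₀.
There is evidence of a linear association between advertising spend and monthly sales.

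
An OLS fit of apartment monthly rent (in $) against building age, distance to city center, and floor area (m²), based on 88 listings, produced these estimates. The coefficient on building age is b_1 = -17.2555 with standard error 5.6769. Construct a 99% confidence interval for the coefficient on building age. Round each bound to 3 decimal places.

df = n − k − 1 = 88 − 3 − 1 = 84.
t* = t_{0.005, 84} = 2.635632.
Margin = t* × SE = 2.635632 × 5.6769 = 14.96222.
CI: -17.2555 ± 14.96222 → (-32.218, -2.293).
With 99% confidence, each one-unit increase in building age is associated with a change of between -32.218 and -2.293 $ in apartment monthly rent, holding the other predictors fixed.

(-32.218, -2.293)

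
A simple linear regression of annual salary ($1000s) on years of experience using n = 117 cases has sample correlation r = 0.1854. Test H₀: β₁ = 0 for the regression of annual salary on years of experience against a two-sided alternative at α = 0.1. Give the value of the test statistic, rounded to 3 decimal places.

t = r·√(n − 2)/√(1 − r²) = 0.1854·√115/√0.965627 = 2.023.
df = n − 2 = 115.
Two-sided p ≈ 0.0454, which is < 0.1, so reject H₀.
There is evidence of a linear association between years of experience and annual salary.

t = 2.023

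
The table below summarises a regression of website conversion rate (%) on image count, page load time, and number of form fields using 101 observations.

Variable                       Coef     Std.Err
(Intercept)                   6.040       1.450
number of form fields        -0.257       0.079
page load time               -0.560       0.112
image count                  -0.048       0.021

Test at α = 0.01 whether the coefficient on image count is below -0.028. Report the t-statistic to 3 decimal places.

Read off: b = -0.048, SE = 0.021 for image count.
H₀: β₁ = -0.028 vs H₁: β₁ < -0.028.
t = (-0.048 − (-0.028)) / 0.021 = -0.952.
df = n − k − 1 = 101 − 3 − 1 = 97.
One-sided p ≈ 0.1716, which is ≥ 0.01, so fail to reject H₀.
The data do not give significant evidence that the true slope on image count is below -0.028 % per unit, holding the other predictors fixed.

t = -0.952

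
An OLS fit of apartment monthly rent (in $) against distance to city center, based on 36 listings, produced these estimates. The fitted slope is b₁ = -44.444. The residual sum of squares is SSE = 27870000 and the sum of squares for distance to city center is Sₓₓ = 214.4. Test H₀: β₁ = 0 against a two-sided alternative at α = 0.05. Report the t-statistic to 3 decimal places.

t = -0.719

MSE = SSE/(n − 2) = 27870000/34 = 819706.
SE(b₁) = √(MSE/Sₓₓ) = √(819706/214.4) = 61.8325.
t = -44.444 / 61.8325 = -0.719.
df = n − 2 = 34.
Two-sided p ≈ 0.4772, which is ≥ 0.05, so fail to reject H₀.
The data do not give significant evidence of an association between distance to city center and apartment monthly rent.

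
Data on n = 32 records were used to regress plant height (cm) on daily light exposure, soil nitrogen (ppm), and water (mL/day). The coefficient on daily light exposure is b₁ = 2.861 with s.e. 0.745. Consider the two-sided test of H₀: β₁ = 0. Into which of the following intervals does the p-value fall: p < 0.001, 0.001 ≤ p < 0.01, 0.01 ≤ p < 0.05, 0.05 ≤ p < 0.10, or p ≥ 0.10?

t = 2.861 / 0.745 = 3.840.
df = n − k − 1 = 32 − 3 − 1 = 28.
Two-sided p = 2·P(T_{28} > |t|) ≈ 0.0006.
So p < 0.001.

p < 0.001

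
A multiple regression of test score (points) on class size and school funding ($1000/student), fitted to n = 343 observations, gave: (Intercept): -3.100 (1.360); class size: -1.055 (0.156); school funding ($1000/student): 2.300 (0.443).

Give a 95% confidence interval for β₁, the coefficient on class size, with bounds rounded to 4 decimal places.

(-1.3618, -0.7482)

Read off: b = -1.055, SE = 0.156 for class size.
df = n − k − 1 = 343 − 2 − 1 = 340.
t* = t_{0.025, 340} = 1.966966.
Margin = t* × SE = 1.966966 × 0.156 = 0.306847.
CI: -1.055 ± 0.306847 → (-1.3618, -0.7482).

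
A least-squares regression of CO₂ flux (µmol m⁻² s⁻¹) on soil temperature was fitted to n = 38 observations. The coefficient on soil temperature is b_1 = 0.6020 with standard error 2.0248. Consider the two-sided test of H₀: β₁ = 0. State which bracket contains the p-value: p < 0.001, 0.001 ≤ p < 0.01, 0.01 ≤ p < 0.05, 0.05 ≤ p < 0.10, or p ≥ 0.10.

t = 0.6020 / 2.0248 = 0.297.
df = n − 2 = 38 − 2 = 36.
Two-sided p = 2·P(T_{36} > |t|) ≈ 0.7679.
So p ≥ 0.10.

p ≥ 0.10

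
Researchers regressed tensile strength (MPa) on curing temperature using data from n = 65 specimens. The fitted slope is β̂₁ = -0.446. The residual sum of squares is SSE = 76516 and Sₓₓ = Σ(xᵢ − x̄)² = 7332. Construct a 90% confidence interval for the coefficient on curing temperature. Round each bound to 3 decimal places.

MSE = SSE/(n − 2) = 76516/63 = 1214.54.
SE(β̂₁) = √(MSE/Sₓₓ) = √(1214.54/7332) = 0.407.
df = n − 2 = 63.
t* = t_{0.05, 63} = 1.669402.
Margin = t* × SE = 1.669402 × 0.407 = 0.67945.
CI: -0.446 ± 0.67945 → (-1.125, 0.233).
With 90% confidence, each one-unit increase in curing temperature is associated with a change of between -1.125 and 0.233 MPa in tensile strength.

(-1.125, 0.233)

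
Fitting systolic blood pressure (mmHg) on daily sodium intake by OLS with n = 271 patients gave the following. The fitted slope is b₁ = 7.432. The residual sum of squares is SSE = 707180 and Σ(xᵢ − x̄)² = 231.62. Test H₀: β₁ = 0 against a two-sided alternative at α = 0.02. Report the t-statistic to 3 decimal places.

MSE = SSE/(n − 2) = 707180/269 = 2628.92.
SE(b₁) = √(MSE/Sₓₓ) = √(2628.92/231.62) = 3.369.
t = 7.432 / 3.369 = 2.206.
df = n − 2 = 269.
Two-sided p ≈ 0.0282, which is ≥ 0.02, so fail to reject H₀.
The data do not give significant evidence of an association between daily sodium intake and systolic blood pressure.

t = 2.206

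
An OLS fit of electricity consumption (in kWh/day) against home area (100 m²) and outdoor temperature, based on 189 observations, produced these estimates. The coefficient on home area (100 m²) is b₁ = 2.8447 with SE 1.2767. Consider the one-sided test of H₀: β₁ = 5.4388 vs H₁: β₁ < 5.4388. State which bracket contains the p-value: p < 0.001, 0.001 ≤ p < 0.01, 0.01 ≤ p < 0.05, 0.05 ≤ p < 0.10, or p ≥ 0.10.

0.01 ≤ p < 0.05

t = (2.8447 − 5.4388) / 1.2767 = -2.032.
df = n − k − 1 = 189 − 2 − 1 = 186.
One-sided p = P(T_{186} < t) ≈ 0.0218.
So 0.01 ≤ p < 0.05.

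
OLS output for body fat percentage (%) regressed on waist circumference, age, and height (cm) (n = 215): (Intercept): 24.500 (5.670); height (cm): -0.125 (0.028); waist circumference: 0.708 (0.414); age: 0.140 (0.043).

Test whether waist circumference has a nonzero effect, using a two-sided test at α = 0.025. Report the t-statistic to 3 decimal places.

Read off: b = 0.708, SE = 0.414 for waist circumference.
H₀: β₁ = 0 vs H₁: β₁ ≠ 0.
t = 0.708 / 0.414 = 1.710.
df = n − k − 1 = 215 − 3 − 1 = 211.
Two-sided p ≈ 0.0887, which is ≥ 0.025, so fail to reject H₀.
The data do not give significant evidence of an association between waist circumference and body fat percentage, after adjusting for the other predictors.

t = 1.710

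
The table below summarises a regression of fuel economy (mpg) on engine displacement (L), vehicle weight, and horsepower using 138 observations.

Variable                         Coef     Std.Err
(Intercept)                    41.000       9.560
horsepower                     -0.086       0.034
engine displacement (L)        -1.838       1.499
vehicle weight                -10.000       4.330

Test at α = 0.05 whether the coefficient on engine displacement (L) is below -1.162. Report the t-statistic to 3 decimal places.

Read off: b = -1.838, SE = 1.499 for engine displacement (L).
H₀: β₁ = -1.162 vs H₁: β₁ < -1.162.
t = (-1.838 − (-1.162)) / 1.499 = -0.451.
df = n − k − 1 = 138 − 3 − 1 = 134.
One-sided p ≈ 0.3264, which is ≥ 0.05, so fail to reject H₀.
The data do not give significant evidence that the true slope on engine displacement (L) is below -1.162 mpg per unit, holding the other predictors fixed.

t = -0.451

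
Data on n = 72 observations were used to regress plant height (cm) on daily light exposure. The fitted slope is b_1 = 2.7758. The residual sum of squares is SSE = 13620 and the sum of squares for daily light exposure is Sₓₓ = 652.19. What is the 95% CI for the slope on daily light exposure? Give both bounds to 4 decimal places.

(1.6864, 3.8652)

MSE = SSE/(n − 2) = 13620/70 = 194.571.
SE(b_1) = √(MSE/Sₓₓ) = √(194.571/652.19) = 0.546201.
df = n − 2 = 70.
t* = t_{0.025, 70} = 1.994437.
Margin = t* × SE = 1.994437 × 0.546201 = 1.089363.
CI: 2.7758 ± 1.089363 → (1.6864, 3.8652).
With 95% confidence, each one-unit increase in daily light exposure is associated with a change of between 1.6864 and 3.8652 cm in plant height.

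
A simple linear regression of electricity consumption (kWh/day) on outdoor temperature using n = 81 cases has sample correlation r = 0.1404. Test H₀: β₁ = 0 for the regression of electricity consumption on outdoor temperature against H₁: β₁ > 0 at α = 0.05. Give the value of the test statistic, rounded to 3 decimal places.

t = 1.260

t = r·√(n − 2)/√(1 − r²) = 0.1404·√79/√0.980288 = 1.260.
df = n − 2 = 79.
One-sided p ≈ 0.1056, which is ≥ 0.05, so fail to reject H₀.
The data do not give significant evidence of a linear association between outdoor temperature and electricity consumption.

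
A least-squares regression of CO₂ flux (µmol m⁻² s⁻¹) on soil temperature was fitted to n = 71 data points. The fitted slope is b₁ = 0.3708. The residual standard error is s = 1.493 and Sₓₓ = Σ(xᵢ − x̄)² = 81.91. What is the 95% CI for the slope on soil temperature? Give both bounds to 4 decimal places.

SE(b₁) = s/√Sₓₓ = 1.493/√81.91 = 0.164965.
df = n − 2 = 69.
t* = t_{0.025, 69} = 1.994945.
Margin = t* × SE = 1.994945 × 0.164965 = 0.329096.
CI: 0.3708 ± 0.329096 → (0.0417, 0.6999).
With 95% confidence, each one-unit increase in soil temperature is associated with a change of between 0.0417 and 0.6999 µmol m⁻² s⁻¹ in CO₂ flux.

(0.0417, 0.6999)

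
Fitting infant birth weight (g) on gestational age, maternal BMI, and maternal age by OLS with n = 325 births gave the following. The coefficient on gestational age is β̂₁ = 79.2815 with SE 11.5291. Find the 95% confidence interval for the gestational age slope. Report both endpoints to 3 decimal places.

df = n − k − 1 = 325 − 3 − 1 = 321.
t* = t_{0.025, 321} = 1.967382.
Margin = t* × SE = 1.967382 × 11.5291 = 22.68214.
CI: 79.2815 ± 22.68214 → (56.599, 101.964).
With 95% confidence, each one-unit increase in gestational age is associated with a change of between 56.599 and 101.964 g in infant birth weight, holding the other predictors fixed.

(56.599, 101.964)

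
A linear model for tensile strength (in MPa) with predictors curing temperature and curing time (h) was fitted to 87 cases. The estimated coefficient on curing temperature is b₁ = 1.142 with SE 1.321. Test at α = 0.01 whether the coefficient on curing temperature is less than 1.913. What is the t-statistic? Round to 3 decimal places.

H₀: β₁ = 1.913 vs H₁: β₁ < 1.913.
t = (b₁ − β₁⁰)/SE = (1.142 − 1.913) / 1.321 = -0.584.
df = n − k − 1 = 87 − 2 − 1 = 84.
One-sided p ≈ 0.2805, which is ≥ 0.01, so fail to reject H₀.
The data do not give significant evidence that the true slope on curing temperature is below 1.913 MPa per unit, holding the other predictors fixed.

t = -0.584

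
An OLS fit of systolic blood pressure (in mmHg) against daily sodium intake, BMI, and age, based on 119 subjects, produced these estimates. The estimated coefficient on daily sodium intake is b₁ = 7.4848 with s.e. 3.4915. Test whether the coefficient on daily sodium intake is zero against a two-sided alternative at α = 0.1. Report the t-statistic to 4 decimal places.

t = 2.1437

H₀: β₁ = 0 vs H₁: β₁ ≠ 0.
t = (b₁ − β₁⁰)/SE = 7.4848 / 3.4915 = 2.1437.
df = n − k − 1 = 119 − 3 − 1 = 115.
Two-sided p ≈ 0.0342, which is < 0.1, so reject H₀.
There is evidence that daily sodium intake is associated with systolic blood pressure, holding the other predictors fixed.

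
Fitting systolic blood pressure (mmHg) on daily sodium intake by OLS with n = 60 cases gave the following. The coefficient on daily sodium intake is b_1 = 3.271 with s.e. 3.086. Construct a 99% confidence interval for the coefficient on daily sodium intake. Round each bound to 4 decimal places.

(-4.9479, 11.4899)

df = n − 2 = 60 − 2 = 58.
t* = t_{0.005, 58} = 2.663287.
Margin = t* × SE = 2.663287 × 3.086 = 8.218904.
CI: 3.271 ± 8.218904 → (-4.9479, 11.4899).
With 99% confidence, each one-unit increase in daily sodium intake is associated with a change of between -4.9479 and 11.4899 mmHg in systolic blood pressure.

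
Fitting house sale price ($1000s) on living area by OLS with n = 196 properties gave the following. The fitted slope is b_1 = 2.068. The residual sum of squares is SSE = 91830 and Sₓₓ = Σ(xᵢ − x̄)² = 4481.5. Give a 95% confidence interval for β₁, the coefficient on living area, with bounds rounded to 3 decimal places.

(1.427, 2.709)

MSE = SSE/(n − 2) = 91830/194 = 473.351.
SE(b_1) = √(MSE/Sₓₓ) = √(473.351/4481.5) = 0.324997.
df = n − 2 = 194.
t* = t_{0.025, 194} = 1.972268.
Margin = t* × SE = 1.972268 × 0.324997 = 0.64098.
CI: 2.068 ± 0.64098 → (1.427, 2.709).
With 95% confidence, each one-unit increase in living area is associated with a change of between 1.427 and 2.709 $1000s in house sale price.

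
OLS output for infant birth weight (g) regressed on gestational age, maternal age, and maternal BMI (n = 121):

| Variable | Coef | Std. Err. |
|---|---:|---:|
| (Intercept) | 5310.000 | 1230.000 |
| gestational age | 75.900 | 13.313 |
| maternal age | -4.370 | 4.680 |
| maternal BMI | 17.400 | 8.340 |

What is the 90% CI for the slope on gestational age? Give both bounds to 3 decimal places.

(53.827, 97.973)

Read off: b = 75.900, SE = 13.313 for gestational age.
df = n − k − 1 = 121 − 3 − 1 = 117.
t* = t_{0.05, 117} = 1.657982.
Margin = t* × SE = 1.657982 × 13.313 = 22.07271.
CI: 75.900 ± 22.07271 → (53.827, 97.973).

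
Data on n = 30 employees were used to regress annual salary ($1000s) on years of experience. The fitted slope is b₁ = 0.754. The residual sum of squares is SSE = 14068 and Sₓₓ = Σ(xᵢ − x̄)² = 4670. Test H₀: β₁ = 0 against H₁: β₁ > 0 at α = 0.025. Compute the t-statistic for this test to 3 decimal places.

MSE = SSE/(n − 2) = 14068/28 = 502.429.
SE(b₁) = √(MSE/Sₓₓ) = √(502.429/4670) = 0.328004.
t = 0.754 / 0.328004 = 2.299.
df = n − 2 = 28.
One-sided p ≈ 0.0146, which is < 0.025, so reject H₀.
There is evidence that the true slope on years of experience is positive.

t = 2.299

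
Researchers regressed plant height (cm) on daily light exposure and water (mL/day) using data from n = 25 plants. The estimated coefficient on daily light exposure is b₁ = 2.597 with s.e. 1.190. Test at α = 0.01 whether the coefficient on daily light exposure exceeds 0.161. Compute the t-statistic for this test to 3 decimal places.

H₀: β₁ = 0.161 vs H₁: β₁ > 0.161.
t = (b₁ − β₁⁰)/SE = (2.597 − 0.161) / 1.190 = 2.047.
df = n − k − 1 = 25 − 2 − 1 = 22.
One-sided p ≈ 0.0264, which is ≥ 0.01, so fail to reject H₀.
The data do not give significant evidence that the true slope on daily light exposure exceeds 0.161 cm per unit, holding the other predictors fixed.

t = 2.047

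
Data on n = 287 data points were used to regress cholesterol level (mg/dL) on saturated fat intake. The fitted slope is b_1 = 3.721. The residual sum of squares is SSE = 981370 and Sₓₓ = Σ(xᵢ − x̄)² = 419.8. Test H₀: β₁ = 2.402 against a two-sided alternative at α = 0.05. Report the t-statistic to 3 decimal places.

t = 0.461

MSE = SSE/(n − 2) = 981370/285 = 3443.4.
SE(b_1) = √(MSE/Sₓₓ) = √(3443.4/419.8) = 2.864.
t = (3.721 − 2.402) / 2.864 = 0.461.
df = n − 2 = 285.
Two-sided p ≈ 0.6455, which is ≥ 0.05, so fail to reject H₀.
The data are consistent with a true slope of 2.402 mg/dL per unit of saturated fat intake.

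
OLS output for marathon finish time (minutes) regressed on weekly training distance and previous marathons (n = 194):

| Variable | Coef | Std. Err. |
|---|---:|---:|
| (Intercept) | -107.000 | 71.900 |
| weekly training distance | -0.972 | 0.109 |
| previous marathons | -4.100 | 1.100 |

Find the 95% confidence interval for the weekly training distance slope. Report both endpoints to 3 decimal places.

Read off: b = -0.972, SE = 0.109 for weekly training distance.
df = n − k − 1 = 194 − 2 − 1 = 191.
t* = t_{0.025, 191} = 1.972462.
Margin = t* × SE = 1.972462 × 0.109 = 0.21500.
CI: -0.972 ± 0.21500 → (-1.187, -0.757).

(-1.187, -0.757)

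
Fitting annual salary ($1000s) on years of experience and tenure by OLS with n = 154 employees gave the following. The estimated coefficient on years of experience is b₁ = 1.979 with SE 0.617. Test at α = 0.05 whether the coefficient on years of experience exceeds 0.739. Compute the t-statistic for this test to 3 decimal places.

t = 2.010

H₀: β₁ = 0.739 vs H₁: β₁ > 0.739.
t = (b₁ − β₁⁰)/SE = (1.979 − 0.739) / 0.617 = 2.010.
df = n − k − 1 = 154 − 2 − 1 = 151.
One-sided p ≈ 0.0231, which is < 0.05, so reject H₀.
There is evidence that the true slope on years of experience exceeds 0.739 $1000s per unit, holding the other predictors fixed.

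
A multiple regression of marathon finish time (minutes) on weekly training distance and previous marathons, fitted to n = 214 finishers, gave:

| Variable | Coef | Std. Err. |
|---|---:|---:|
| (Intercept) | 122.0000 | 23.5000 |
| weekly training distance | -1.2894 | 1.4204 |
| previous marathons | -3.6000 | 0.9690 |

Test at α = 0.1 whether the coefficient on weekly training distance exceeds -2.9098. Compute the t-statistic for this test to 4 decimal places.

Read off: b = -1.2894, SE = 1.4204 for weekly training distance.
H₀: β₁ = -2.9098 vs H₁: β₁ > -2.9098.
t = (-1.2894 − (-2.9098)) / 1.4204 = 1.1408.
df = n − k − 1 = 214 − 2 − 1 = 211.
One-sided p ≈ 0.1276, which is ≥ 0.1, so fail to reject H₀.
The data do not give significant evidence that the true slope on weekly training distance exceeds -2.9098 minutes per unit, holding the other predictors fixed.

t = 1.1408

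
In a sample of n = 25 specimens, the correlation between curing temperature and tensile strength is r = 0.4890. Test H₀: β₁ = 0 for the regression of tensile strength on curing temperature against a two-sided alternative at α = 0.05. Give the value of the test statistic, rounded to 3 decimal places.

t = r·√(n − 2)/√(1 − r²) = 0.4890·√23/√0.760879 = 2.689.
df = n − 2 = 23.
Two-sided p ≈ 0.0131, which is < 0.05, so reject H₀.
There is evidence of a linear association between curing temperature and tensile strength.

t = 2.689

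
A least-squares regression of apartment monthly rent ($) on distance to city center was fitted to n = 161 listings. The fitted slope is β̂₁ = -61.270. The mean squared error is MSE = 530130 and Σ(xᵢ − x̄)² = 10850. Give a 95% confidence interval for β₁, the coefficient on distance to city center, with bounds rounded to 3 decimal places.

(-75.075, -47.465)

SE(β̂₁) = √(MSE/Sₓₓ) = √(530130/10850) = 6.98999.
df = n − 2 = 159.
t* = t_{0.025, 159} = 1.974996.
Margin = t* × SE = 1.974996 × 6.98999 = 13.80520.
CI: -61.270 ± 13.80520 → (-75.075, -47.465).
With 95% confidence, each one-unit increase in distance to city center is associated with a change of between -75.075 and -47.465 $ in apartment monthly rent.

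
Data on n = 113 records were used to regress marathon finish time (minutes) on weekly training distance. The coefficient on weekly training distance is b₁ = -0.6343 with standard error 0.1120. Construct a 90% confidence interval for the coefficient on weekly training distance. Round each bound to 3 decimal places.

(-0.820, -0.449)

df = n − 2 = 113 − 2 = 111.
t* = t_{0.05, 111} = 1.658697.
Margin = t* × SE = 1.658697 × 0.1120 = 0.18577.
CI: -0.6343 ± 0.18577 → (-0.820, -0.449).
With 90% confidence, each one-unit increase in weekly training distance is associated with a change of between -0.820 and -0.449 minutes in marathon finish time.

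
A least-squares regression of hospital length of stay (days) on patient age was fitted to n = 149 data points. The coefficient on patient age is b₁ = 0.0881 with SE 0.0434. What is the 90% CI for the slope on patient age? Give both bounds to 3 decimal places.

(0.016, 0.160)

df = n − 2 = 149 − 2 = 147.
t* = t_{0.05, 147} = 1.655285.
Margin = t* × SE = 1.655285 × 0.0434 = 0.07184.
CI: 0.0881 ± 0.07184 → (0.016, 0.160).
With 90% confidence, each one-unit increase in patient age is associated with a change of between 0.016 and 0.160 days in hospital length of stay.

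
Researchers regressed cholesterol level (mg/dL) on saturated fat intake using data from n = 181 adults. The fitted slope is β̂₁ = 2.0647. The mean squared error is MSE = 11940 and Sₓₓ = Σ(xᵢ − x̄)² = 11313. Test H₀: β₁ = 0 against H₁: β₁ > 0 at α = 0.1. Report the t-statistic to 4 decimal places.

SE(β̂₁) = √(MSE/Sₓₓ) = √(11940/11313) = 1.02734.
t = 2.0647 / 1.02734 = 2.0098.
df = n − 2 = 179.
One-sided p ≈ 0.0230, which is < 0.1, so reject H₀.
There is evidence that the true slope on saturated fat intake is positive.

t = 2.0098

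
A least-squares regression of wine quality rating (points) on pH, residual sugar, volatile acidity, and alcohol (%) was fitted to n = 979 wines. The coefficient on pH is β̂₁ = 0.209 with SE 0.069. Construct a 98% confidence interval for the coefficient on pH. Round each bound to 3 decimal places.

df = n − k − 1 = 979 − 4 − 1 = 974.
t* = t_{0.01, 974} = 2.330183.
Margin = t* × SE = 2.330183 × 0.069 = 0.16078.
CI: 0.209 ± 0.16078 → (0.048, 0.370).
With 98% confidence, each one-unit increase in pH is associated with a change of between 0.048 and 0.370 points in wine quality rating, holding the other predictors fixed.

(0.048, 0.370)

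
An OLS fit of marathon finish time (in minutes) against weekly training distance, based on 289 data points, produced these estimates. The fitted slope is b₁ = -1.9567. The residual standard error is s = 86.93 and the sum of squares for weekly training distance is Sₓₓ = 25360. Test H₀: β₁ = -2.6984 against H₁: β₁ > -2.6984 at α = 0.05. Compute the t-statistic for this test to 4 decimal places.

SE(b₁) = s/√Sₓₓ = 86.93/√25360 = 0.545877.
t = (-1.9567 − (-2.6984)) / 0.545877 = 1.3587.
df = n − 2 = 287.
One-sided p ≈ 0.0876, which is ≥ 0.05, so fail to reject H₀.
The data do not give significant evidence that the true slope on weekly training distance exceeds -2.6984 minutes per unit.

t = 1.3587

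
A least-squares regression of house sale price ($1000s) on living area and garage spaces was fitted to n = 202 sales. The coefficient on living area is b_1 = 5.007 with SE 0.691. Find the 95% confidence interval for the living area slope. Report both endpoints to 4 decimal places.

(3.6444, 6.3696)

df = n − k − 1 = 202 − 2 − 1 = 199.
t* = t_{0.025, 199} = 1.971957.
Margin = t* × SE = 1.971957 × 0.691 = 1.362622.
CI: 5.007 ± 1.362622 → (3.6444, 6.3696).
With 95% confidence, each one-unit increase in living area is associated with a change of between 3.6444 and 6.3696 $1000s in house sale price, holding the other predictors fixed.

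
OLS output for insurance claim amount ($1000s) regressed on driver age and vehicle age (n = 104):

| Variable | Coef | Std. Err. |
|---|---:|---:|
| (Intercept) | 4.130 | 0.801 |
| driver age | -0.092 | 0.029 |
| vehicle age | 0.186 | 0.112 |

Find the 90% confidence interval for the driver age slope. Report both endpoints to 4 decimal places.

(-0.1401, -0.0439)

Read off: b = -0.092, SE = 0.029 for driver age.
df = n − k − 1 = 104 − 2 − 1 = 101.
t* = t_{0.05, 101} = 1.660081.
Margin = t* × SE = 1.660081 × 0.029 = 0.048142.
CI: -0.092 ± 0.048142 → (-0.1401, -0.0439).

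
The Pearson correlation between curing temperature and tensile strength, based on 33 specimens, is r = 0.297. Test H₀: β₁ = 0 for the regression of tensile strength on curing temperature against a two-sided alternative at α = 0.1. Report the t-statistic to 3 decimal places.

t = r·√(n − 2)/√(1 − r²) = 0.297·√31/√0.911791 = 1.732.
df = n − 2 = 31.
Two-sided p ≈ 0.0933, which is < 0.1, so reject H₀.
There is evidence of a linear association between curing temperature and tensile strength.

t = 1.732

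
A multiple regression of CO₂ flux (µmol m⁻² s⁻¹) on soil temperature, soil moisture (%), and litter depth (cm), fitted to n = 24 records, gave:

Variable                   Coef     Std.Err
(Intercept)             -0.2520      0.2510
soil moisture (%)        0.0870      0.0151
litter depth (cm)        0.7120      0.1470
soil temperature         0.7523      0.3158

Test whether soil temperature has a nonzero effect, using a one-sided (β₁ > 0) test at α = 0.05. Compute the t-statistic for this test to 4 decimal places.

Read off: b = 0.7523, SE = 0.3158 for soil temperature.
H₀: β₁ = 0 vs H₁: β₁ > 0.
t = 0.7523 / 0.3158 = 2.3822.
df = n − k − 1 = 24 − 3 − 1 = 20.
One-sided p ≈ 0.0136, which is < 0.05, so reject H₀.
There is evidence that the true slope on soil temperature is positive, holding the other predictors fixed.

t = 2.3822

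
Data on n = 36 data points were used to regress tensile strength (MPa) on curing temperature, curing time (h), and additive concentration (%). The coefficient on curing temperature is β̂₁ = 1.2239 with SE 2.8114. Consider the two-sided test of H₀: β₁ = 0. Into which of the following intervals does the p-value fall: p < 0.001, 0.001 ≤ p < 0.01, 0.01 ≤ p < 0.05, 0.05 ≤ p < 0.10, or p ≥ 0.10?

t = 1.2239 / 2.8114 = 0.435.
df = n − k − 1 = 36 − 3 − 1 = 32.
Two-sided p = 2·P(T_{32} > |t|) ≈ 0.6662.
So p ≥ 0.10.

p ≥ 0.10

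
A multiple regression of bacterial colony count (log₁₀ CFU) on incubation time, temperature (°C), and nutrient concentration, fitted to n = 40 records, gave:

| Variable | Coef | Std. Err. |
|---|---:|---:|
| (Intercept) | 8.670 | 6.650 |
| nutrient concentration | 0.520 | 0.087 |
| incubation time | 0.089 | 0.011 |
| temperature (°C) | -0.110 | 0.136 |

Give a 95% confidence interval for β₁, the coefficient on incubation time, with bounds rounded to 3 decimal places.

Read off: b = 0.089, SE = 0.011 for incubation time.
df = n − k − 1 = 40 − 3 − 1 = 36.
t* = t_{0.025, 36} = 2.028094.
Margin = t* × SE = 2.028094 × 0.011 = 0.02231.
CI: 0.089 ± 0.02231 → (0.067, 0.111).

(0.067, 0.111)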